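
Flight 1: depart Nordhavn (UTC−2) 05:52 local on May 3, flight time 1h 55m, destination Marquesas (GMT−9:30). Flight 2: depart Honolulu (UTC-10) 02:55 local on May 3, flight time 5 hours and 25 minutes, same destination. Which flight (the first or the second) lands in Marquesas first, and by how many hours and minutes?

Flight 1 in UTC: 05:52 + 2:00 = 07:52 on May 3.
+1 hour 55 minutes → arrive 09:47 UTC on May 3.
Flight 2 in UTC: 02:55 + 10:00 = 12:55 on May 3.
+5 hours and 25 minutes → arrive 18:20 UTC on May 3.
Flight 1 lands earlier by 8 hours 33 minutes.

the first, by 8 hours 33 minutes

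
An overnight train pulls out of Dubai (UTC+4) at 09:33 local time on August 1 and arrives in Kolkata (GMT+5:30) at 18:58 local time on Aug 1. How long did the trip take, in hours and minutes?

7 hours 55 minutes

Departure in UTC: 09:33 − 4:00 = 05:33 on Aug 1.
Arrival in UTC: 18:58 − 5:30 = 13:28 on Aug 1.
Elapsed = 13:28 − 05:33 = 7 hours 55 minutes.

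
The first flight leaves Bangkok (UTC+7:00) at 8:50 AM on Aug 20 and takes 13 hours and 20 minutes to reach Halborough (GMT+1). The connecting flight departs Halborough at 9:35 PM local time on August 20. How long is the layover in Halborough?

Convert departure to UTC: 8:50 AM − 7:00 = 1:50 AM UTC on Aug 20.
Add 13 hours and 20 minutes flight time → 3:10 PM UTC.
Halborough is UTC+1:00, so local arrival = 3:10 PM + 1:00 = 4:10 PM on Aug 20.
Layover = 9:35 PM − 4:10 PM = 5 hours 25 minutes.

5 hours 25 minutes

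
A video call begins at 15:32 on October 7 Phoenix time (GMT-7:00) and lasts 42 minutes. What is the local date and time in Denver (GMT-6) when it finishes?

17:14 on Oct 7

Denver is 1:00 ahead of Phoenix.
After 42 minutes it is 16:14 in Phoenix.
Shift by the zone difference: 16:14 + 1:00 = 17:14 on Oct 7 in Denver.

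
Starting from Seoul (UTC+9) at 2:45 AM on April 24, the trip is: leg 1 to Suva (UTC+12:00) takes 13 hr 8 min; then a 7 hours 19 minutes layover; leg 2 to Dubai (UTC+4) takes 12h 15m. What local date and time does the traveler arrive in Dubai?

Convert departure to UTC: 2:45 AM − 9:00 = 5:45 PM UTC on Apr 23.
Add 13 hours and 8 minutes leg 1 → 6:53 AM UTC (Apr 24).
Add 7 hours and 19 minutes layover in Suva → 2:12 PM UTC.
Add 12 hours 15 minutes leg 2 → 2:27 AM UTC (Apr 25).
Dubai is UTC+4:00, so local arrival = 2:27 AM + 4:00 = 6:27 AM on Apr 25.

6:27 AM on April 25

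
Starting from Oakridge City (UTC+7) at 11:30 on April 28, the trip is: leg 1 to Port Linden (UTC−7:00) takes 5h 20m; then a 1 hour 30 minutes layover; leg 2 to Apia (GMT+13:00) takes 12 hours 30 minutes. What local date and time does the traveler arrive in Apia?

12:50 on Apr 29

Convert departure to UTC: 11:30 − 7:00 = 04:30 UTC on Apr 28.
Add 5 hours 20 minutes leg 1 → 09:50 UTC.
Add 1 hour and 30 minutes layover in Port Linden → 11:20 UTC.
Add 12 hours and 30 minutes leg 2 → 23:50 UTC.
Apia is UTC+13:00, so local arrival = 23:50 + 13:00 = 12:50 on Apr 29.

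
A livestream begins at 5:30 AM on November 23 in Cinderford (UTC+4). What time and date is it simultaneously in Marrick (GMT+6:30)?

8:00 AM on Nov 23

Marrick is 2:30 ahead of Cinderford.
Shift by the zone difference: 5:30 AM + 2:30 = 8:00 AM on Nov 23 in Marrick.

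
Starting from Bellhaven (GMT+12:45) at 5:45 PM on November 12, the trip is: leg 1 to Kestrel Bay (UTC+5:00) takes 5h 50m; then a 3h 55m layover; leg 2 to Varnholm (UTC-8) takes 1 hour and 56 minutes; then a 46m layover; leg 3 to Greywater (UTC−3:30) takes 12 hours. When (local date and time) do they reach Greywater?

Convert departure to UTC: 5:45 PM − 12:45 = 5:00 AM UTC on Nov 12.
Add 5 hours and 50 minutes leg 1 → 10:50 AM UTC.
Add 3 hours and 55 minutes layover in Kestrel Bay → 2:45 PM UTC.
Add 1 hour and 56 minutes leg 2 → 4:41 PM UTC.
Add 46 minutes layover in Varnholm → 5:27 PM UTC.
Add 12 hours leg 3 → 5:27 AM UTC (Nov 13).
Greywater is UTC−3:30, so local arrival = 5:27 AM − 3:30 = 1:57 AM on Nov 13.

1:57 AM on Nov 13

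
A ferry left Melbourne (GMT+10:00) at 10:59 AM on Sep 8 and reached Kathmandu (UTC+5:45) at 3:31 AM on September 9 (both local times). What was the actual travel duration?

20 hours 47 minutes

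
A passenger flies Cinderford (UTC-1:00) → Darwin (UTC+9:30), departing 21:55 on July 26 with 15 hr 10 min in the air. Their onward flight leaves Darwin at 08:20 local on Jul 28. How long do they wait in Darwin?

8 hours 45 minutes

Convert departure to UTC: 21:55 + 1:00 = 22:55 UTC on Jul 26.
Add 15 hours 10 minutes flight time → 14:05 UTC (Jul 27).
Darwin is UTC+9:30, so local arrival = 14:05 + 9:30 = 23:35 on Jul 27.
Layover = 08:20 − 23:35 (+1 day) = 8 hours 45 minutes.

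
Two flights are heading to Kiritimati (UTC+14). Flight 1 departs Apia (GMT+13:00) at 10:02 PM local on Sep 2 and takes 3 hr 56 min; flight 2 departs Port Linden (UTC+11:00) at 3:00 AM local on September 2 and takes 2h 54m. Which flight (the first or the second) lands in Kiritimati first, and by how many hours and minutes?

the second, by 18 hours 4 minutes

Flight 1 in UTC: 10:02 PM − 13:00 = 9:02 AM on Sep 2.
+3 hours and 56 minutes → arrive 12:58 PM UTC on Sep 2.
Flight 2 in UTC: 3:00 AM − 11:00 = 4:00 PM on Sep 1.
+2 hours 54 minutes → arrive 6:54 PM UTC on Sep 1.
Flight 2 lands earlier by 18 hours 4 minutes.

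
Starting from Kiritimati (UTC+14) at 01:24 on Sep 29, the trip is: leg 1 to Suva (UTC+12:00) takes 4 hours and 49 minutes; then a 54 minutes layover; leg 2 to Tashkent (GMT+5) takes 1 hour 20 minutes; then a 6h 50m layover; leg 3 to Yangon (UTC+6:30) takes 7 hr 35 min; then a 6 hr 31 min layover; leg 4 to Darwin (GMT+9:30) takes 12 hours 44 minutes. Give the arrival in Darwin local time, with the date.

Convert departure to UTC: 01:24 − 14:00 = 11:24 UTC on Sep 28.
Add 4 hours and 49 minutes leg 1 → 16:13 UTC.
Add 54 minutes layover in Suva → 17:07 UTC.
Add 1 hour and 20 minutes leg 2 → 18:27 UTC.
Add 6 hours 50 minutes layover in Tashkent → 01:17 UTC (Sep 29).
Add 7 hours 35 minutes leg 3 → 08:52 UTC.
Add 6 hours and 31 minutes layover in Yangon → 15:23 UTC.
Add 12 hours and 44 minutes leg 4 → 04:07 UTC (Sep 30).
Darwin is UTC+9:30, so local arrival = 04:07 + 9:30 = 13:37 on Sep 30.

13:37 on Sep 30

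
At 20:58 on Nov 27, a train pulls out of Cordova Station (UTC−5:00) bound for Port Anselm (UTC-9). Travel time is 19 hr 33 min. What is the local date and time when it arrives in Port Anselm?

12:31 on Nov 28

Port Anselm is 4:00 behind Cordova Station.
After 19 hours 33 minutes it is 16:31 (Nov 28) in Cordova Station.
Shift by the zone difference: 16:31 − 4:00 = 12:31 on Nov 28 in Port Anselm.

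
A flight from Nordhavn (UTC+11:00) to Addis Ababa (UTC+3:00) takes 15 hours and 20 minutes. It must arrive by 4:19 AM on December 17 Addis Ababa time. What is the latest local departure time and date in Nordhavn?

Target arrival in UTC: 4:19 AM − 3:00 = 1:19 AM on Dec 17.
Subtract 15 hours 20 minutes → departure 9:59 AM UTC on Dec 16.
Nordhavn is UTC+11:00: 9:59 AM + 11:00 = 8:59 PM on Dec 16.

8:59 PM on December 16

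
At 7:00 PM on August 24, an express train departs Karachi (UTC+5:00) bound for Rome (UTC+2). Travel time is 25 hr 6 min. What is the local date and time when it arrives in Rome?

5:06 PM on August 25

Rome is 3:00 behind Karachi.
After 25 hours 6 minutes it is 8:06 PM (Aug 25) in Karachi.
Shift by the zone difference: 8:06 PM − 3:00 = 5:06 PM on Aug 25 in Rome.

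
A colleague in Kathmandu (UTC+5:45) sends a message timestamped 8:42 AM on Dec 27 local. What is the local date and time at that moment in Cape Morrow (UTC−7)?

7:57 PM on December 26

Cape Morrow is 12:45 behind Kathmandu.
Shift by the zone difference: 8:42 AM − 12:45 = 7:57 PM on Dec 26 in Cape Morrow.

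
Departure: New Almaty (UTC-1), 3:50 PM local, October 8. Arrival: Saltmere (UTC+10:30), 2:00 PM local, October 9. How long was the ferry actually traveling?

Saltmere is 11:30 ahead of New Almaty.
Clock-face elapsed time (ignoring zones) is 22 hours 10 minutes.
Actual elapsed = 22 hours 10 minutes − 11:30 = 10 hours 40 minutes.

10 hours 40 minutes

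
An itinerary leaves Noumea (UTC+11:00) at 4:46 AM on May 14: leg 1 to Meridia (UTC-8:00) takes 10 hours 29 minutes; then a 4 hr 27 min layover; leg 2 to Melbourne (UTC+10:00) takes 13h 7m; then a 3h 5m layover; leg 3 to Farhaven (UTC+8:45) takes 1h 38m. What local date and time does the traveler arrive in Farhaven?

Convert departure to UTC: 4:46 AM − 11:00 = 5:46 PM UTC on May 13.
Add 10 hours 29 minutes leg 1 → 4:15 AM UTC (May 14).
Add 4 hours and 27 minutes layover in Meridia → 8:42 AM UTC.
Add 13 hours and 7 minutes leg 2 → 9:49 PM UTC.
Add 3 hours 5 minutes layover in Melbourne → 12:54 AM UTC (May 15).
Add 1 hour 38 minutes leg 3 → 2:32 AM UTC.
Farhaven is UTC+8:45, so local arrival = 2:32 AM + 8:45 = 11:17 AM on May 15.

11:17 AM on May 15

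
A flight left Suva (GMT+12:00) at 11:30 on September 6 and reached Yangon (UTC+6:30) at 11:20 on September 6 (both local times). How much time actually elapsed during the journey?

5 hours 20 minutes

Departure in UTC: 11:30 − 12:00 = 23:30 on Sep 5.
Arrival in UTC: 11:20 − 6:30 = 04:50 on Sep 6.
Elapsed = 04:50 − 23:30 (+1 day) = 5 hours 20 minutes.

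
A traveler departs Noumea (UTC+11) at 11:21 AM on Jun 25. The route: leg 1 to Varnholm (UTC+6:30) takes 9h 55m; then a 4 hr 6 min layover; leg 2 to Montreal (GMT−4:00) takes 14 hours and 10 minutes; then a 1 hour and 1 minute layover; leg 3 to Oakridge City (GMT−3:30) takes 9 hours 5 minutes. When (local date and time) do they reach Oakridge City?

11:08 AM on June 26

Convert departure to UTC: 11:21 AM − 11:00 = 12:21 AM UTC on Jun 25.
Add 9 hours 55 minutes leg 1 → 10:16 AM UTC.
Add 4 hours and 6 minutes layover in Varnholm → 2:22 PM UTC.
Add 14 hours and 10 minutes leg 2 → 4:32 AM UTC (Jun 26).
Add 1 hour and 1 minute layover in Montreal → 5:33 AM UTC.
Add 9 hours 5 minutes leg 3 → 2:38 PM UTC.
Oakridge City is UTC−3:30, so local arrival = 2:38 PM − 3:30 = 11:08 AM on Jun 26.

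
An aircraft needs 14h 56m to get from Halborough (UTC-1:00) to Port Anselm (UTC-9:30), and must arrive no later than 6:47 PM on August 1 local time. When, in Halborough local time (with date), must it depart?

12:21 PM on August 1

Target arrival in UTC: 6:47 PM + 9:30 = 4:17 AM on Aug 2.
Subtract 14 hours 56 minutes → departure 1:21 PM UTC on Aug 1.
Halborough is UTC−1:00: 1:21 PM − 1:00 = 12:21 PM on Aug 1.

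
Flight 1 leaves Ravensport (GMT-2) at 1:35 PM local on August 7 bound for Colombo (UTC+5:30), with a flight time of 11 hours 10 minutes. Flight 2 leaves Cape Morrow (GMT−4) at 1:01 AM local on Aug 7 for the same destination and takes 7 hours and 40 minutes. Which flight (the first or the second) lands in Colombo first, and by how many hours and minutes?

the second, by 14 hours 4 minutes

Flight 1 in UTC: 1:35 PM + 2:00 = 3:35 PM on Aug 7.
+11 hours 10 minutes → arrive 2:45 AM UTC on Aug 8.
Flight 2 in UTC: 1:01 AM + 4:00 = 5:01 AM on Aug 7.
+7 hours and 40 minutes → arrive 12:41 PM UTC on Aug 7.
Flight 2 lands earlier by 14 hours 4 minutes.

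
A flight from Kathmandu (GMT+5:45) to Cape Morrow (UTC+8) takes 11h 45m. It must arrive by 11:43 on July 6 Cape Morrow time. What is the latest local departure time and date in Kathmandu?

Target arrival in UTC: 11:43 − 8:00 = 03:43 on Jul 6.
Subtract 11 hours and 45 minutes → departure 15:58 UTC on Jul 5.
Kathmandu is UTC+5:45: 15:58 + 5:45 = 21:43 on Jul 5.

21:43 on July 5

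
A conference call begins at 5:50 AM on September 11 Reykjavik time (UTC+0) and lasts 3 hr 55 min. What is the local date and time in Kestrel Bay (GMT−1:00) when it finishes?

Kestrel Bay is 1:00 behind Reykjavik.
After 3 hours and 55 minutes it is 9:45 AM in Reykjavik.
Shift by the zone difference: 9:45 AM − 1:00 = 8:45 AM on Sep 11 in Kestrel Bay.

8:45 AM on Sep 11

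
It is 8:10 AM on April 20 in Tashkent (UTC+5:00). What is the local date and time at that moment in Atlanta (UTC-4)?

11:10 PM on April 19

In UTC: 8:10 AM − 5:00 = 3:10 AM on Apr 20.
Atlanta is UTC−4:00: 3:10 AM − 4:00 = 11:10 PM on Apr 19.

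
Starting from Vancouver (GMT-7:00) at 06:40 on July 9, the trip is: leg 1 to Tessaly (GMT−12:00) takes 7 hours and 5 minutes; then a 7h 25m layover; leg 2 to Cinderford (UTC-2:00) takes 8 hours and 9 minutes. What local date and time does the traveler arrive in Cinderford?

Convert departure to UTC: 06:40 + 7:00 = 13:40 UTC on Jul 9.
Add 7 hours 5 minutes leg 1 → 20:45 UTC.
Add 7 hours and 25 minutes layover in Tessaly → 04:10 UTC (Jul 10).
Add 8 hours 9 minutes leg 2 → 12:19 UTC.
Cinderford is UTC−2:00, so local arrival = 12:19 − 2:00 = 10:19 on Jul 10.

10:19 on July 10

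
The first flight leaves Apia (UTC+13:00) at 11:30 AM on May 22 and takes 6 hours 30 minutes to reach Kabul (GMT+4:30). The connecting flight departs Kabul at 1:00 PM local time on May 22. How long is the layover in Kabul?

3 hours 30 minutes

Convert departure to UTC: 11:30 AM − 13:00 = 10:30 PM UTC on May 21.
Add 6 hours and 30 minutes flight time → 5:00 AM UTC (May 22).
Kabul is UTC+4:30, so local arrival = 5:00 AM + 4:30 = 9:30 AM on May 22.
Layover = 1:00 PM − 9:30 AM = 3 hours 30 minutes.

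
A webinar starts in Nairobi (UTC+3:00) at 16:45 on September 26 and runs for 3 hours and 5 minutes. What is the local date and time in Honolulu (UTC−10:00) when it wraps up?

Convert start to UTC: 16:45 − 3:00 = 13:45 UTC on Sep 26.
Add 3 hours and 5 minutes duration → 16:50 UTC.
Honolulu is UTC−10:00, so local end time = 16:50 − 10:00 = 06:50 on Sep 26.

06:50 on September 26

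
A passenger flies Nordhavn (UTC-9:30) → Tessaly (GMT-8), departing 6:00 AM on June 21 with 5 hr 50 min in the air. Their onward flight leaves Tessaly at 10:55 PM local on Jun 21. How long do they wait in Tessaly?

Convert departure to UTC: 6:00 AM + 9:30 = 3:30 PM UTC on Jun 21.
Add 5 hours and 50 minutes flight time → 9:20 PM UTC.
Tessaly is UTC−8:00, so local arrival = 9:20 PM − 8:00 = 1:20 PM on Jun 21.
Layover = 10:55 PM − 1:20 PM = 9 hours 35 minutes.

9 hours 35 minutes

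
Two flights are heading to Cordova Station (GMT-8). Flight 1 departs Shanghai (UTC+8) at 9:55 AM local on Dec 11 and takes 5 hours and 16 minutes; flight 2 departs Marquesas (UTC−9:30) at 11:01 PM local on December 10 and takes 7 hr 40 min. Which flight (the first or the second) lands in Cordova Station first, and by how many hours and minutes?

the first, by 9 hours

Flight 1 in UTC: 9:55 AM − 8:00 = 1:55 AM on Dec 11.
+5 hours 16 minutes → arrive 7:11 AM UTC on Dec 11.
Flight 2 in UTC: 11:01 PM + 9:30 = 8:31 AM on Dec 11.
+7 hours and 40 minutes → arrive 4:11 PM UTC on Dec 11.
Flight 1 lands earlier by 9 hours.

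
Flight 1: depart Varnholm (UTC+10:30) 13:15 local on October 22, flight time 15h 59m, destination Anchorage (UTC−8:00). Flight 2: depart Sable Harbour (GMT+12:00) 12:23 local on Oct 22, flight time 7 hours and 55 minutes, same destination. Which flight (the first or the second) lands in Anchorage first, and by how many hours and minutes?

the second, by 10 hours 26 minutes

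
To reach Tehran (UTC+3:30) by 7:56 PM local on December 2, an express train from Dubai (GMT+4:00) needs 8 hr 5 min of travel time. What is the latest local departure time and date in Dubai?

12:21 PM on December 2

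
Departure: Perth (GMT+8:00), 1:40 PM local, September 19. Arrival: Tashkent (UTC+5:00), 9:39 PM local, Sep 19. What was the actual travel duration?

Tashkent is 3:00 behind Perth.
Clock-face elapsed time (ignoring zones) is 7 hours 59 minutes.
Actual elapsed = 7 hours 59 minutes + 3:00 = 10 hours 59 minutes.

10 hours 59 minutes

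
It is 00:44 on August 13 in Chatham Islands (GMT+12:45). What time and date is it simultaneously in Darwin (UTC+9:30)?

In UTC: 00:44 − 12:45 = 11:59 on Aug 12.
Darwin is UTC+9:30: 11:59 + 9:30 = 21:29 on Aug 12.

21:29 on August 12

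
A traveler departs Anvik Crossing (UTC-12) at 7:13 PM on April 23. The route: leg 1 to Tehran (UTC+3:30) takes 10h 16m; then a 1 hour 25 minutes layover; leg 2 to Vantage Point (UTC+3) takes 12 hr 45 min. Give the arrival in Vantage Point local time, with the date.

Convert departure to UTC: 7:13 PM + 12:00 = 7:13 AM UTC on Apr 24.
Add 10 hours and 16 minutes leg 1 → 5:29 PM UTC.
Add 1 hour 25 minutes layover in Tehran → 6:54 PM UTC.
Add 12 hours 45 minutes leg 2 → 7:39 AM UTC (Apr 25).
Vantage Point is UTC+3:00, so local arrival = 7:39 AM + 3:00 = 10:39 AM on Apr 25.

10:39 AM on April 25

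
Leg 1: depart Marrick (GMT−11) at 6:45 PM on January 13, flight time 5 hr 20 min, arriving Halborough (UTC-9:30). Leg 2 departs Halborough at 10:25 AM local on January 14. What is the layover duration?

8 hours 50 minutes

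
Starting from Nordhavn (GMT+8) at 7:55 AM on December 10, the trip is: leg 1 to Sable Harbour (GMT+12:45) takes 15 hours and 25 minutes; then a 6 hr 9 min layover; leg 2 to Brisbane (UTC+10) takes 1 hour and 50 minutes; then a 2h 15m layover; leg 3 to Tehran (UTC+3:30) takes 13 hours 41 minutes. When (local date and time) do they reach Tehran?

6:45 PM on December 11

Convert departure to UTC: 7:55 AM − 8:00 = 11:55 PM UTC on Dec 9.
Add 15 hours and 25 minutes leg 1 → 3:20 PM UTC (Dec 10).
Add 6 hours and 9 minutes layover in Sable Harbour → 9:29 PM UTC.
Add 1 hour 50 minutes leg 2 → 11:19 PM UTC.
Add 2 hours and 15 minutes layover in Brisbane → 1:34 AM UTC (Dec 11).
Add 13 hours and 41 minutes leg 3 → 3:15 PM UTC.
Tehran is UTC+3:30, so local arrival = 3:15 PM + 3:30 = 6:45 PM on Dec 11.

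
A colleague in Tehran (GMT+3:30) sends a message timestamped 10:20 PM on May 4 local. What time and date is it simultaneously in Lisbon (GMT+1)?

7:50 PM on May 4

Lisbon is 2:30 behind Tehran.
Shift by the zone difference: 10:20 PM − 2:30 = 7:50 PM on May 4 in Lisbon.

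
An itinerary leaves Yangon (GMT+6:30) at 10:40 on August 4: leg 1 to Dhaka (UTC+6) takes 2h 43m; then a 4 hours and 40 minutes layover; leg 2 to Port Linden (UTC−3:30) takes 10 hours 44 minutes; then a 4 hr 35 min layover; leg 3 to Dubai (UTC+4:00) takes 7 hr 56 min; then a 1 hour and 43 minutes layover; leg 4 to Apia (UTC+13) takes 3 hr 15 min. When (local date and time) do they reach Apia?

Convert departure to UTC: 10:40 − 6:30 = 04:10 UTC on Aug 4.
Add 2 hours and 43 minutes leg 1 → 06:53 UTC.
Add 4 hours 40 minutes layover in Dhaka → 11:33 UTC.
Add 10 hours and 44 minutes leg 2 → 22:17 UTC.
Add 4 hours 35 minutes layover in Port Linden → 02:52 UTC (Aug 5).
Add 7 hours 56 minutes leg 3 → 10:48 UTC.
Add 1 hour 43 minutes layover in Dubai → 12:31 UTC.
Add 3 hours and 15 minutes leg 4 → 15:46 UTC.
Apia is UTC+13:00, so local arrival = 15:46 + 13:00 = 04:46 on Aug 6.

04:46 on Aug 6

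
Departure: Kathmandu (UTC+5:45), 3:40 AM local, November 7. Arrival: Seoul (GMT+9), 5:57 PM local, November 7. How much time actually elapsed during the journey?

11 hours 2 minutes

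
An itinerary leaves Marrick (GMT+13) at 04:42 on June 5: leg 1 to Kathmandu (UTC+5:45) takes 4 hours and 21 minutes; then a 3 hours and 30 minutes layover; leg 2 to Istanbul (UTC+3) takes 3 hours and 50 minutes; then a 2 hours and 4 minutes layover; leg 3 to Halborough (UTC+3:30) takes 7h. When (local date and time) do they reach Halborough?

Convert departure to UTC: 04:42 − 13:00 = 15:42 UTC on Jun 4.
Add 4 hours 21 minutes leg 1 → 20:03 UTC.
Add 3 hours 30 minutes layover in Kathmandu → 23:33 UTC.
Add 3 hours and 50 minutes leg 2 → 03:23 UTC (Jun 5).
Add 2 hours and 4 minutes layover in Istanbul → 05:27 UTC.
Add 7 hours leg 3 → 12:27 UTC.
Halborough is UTC+3:30, so local arrival = 12:27 + 3:30 = 15:57 on Jun 5.

15:57 on Jun 5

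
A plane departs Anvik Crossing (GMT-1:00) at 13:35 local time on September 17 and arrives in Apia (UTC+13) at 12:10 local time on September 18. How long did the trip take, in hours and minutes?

Apia is 14:00 ahead of Anvik Crossing.
Clock-face elapsed time (ignoring zones) is 22 hours 35 minutes.
Actual elapsed = 22 hours 35 minutes − 14:00 = 8 hours 35 minutes.

8 hours 35 minutes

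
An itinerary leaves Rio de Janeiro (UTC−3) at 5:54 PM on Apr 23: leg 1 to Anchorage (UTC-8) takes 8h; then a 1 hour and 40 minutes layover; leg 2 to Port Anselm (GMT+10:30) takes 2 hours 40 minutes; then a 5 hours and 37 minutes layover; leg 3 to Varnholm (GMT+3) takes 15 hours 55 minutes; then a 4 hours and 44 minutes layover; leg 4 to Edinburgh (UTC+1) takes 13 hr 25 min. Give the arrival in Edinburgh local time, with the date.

Convert departure to UTC: 5:54 PM + 3:00 = 8:54 PM UTC on Apr 23.
Add 8 hours leg 1 → 4:54 AM UTC (Apr 24).
Add 1 hour and 40 minutes layover in Anchorage → 6:34 AM UTC.
Add 2 hours 40 minutes leg 2 → 9:14 AM UTC.
Add 5 hours and 37 minutes layover in Port Anselm → 2:51 PM UTC.
Add 15 hours and 55 minutes leg 3 → 6:46 AM UTC (Apr 25).
Add 4 hours 44 minutes layover in Varnholm → 11:30 AM UTC.
Add 13 hours and 25 minutes leg 4 → 12:55 AM UTC (Apr 26).
Edinburgh is UTC+1:00, so local arrival = 12:55 AM + 1:00 = 1:55 AM on Apr 26.

1:55 AM on Apr 26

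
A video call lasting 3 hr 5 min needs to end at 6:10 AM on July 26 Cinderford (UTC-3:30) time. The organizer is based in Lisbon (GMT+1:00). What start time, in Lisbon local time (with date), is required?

Target end time in UTC: 6:10 AM + 3:30 = 9:40 AM on Jul 26.
Subtract 3 hours 5 minutes → start 6:35 AM UTC on Jul 26.
Lisbon is UTC+1:00: 6:35 AM + 1:00 = 7:35 AM on Jul 26.

7:35 AM on July 26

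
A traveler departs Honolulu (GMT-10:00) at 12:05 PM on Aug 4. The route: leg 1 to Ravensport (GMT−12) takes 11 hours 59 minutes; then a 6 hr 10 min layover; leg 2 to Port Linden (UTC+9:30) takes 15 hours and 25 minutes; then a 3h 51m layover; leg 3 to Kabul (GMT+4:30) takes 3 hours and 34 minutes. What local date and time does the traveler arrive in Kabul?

Convert departure to UTC: 12:05 PM + 10:00 = 10:05 PM UTC on Aug 4.
Add 11 hours and 59 minutes leg 1 → 10:04 AM UTC (Aug 5).
Add 6 hours 10 minutes layover in Ravensport → 4:14 PM UTC.
Add 15 hours and 25 minutes leg 2 → 7:39 AM UTC (Aug 6).
Add 3 hours and 51 minutes layover in Port Linden → 11:30 AM UTC.
Add 3 hours and 34 minutes leg 3 → 3:04 PM UTC.
Kabul is UTC+4:30, so local arrival = 3:04 PM + 4:30 = 7:34 PM on Aug 6.

7:34 PM on Aug 6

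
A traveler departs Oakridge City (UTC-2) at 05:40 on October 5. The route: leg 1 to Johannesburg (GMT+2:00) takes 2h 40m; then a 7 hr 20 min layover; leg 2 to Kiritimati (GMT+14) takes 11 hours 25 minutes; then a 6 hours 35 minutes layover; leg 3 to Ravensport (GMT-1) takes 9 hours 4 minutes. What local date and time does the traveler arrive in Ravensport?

19:44 on Oct 6

Convert departure to UTC: 05:40 + 2:00 = 07:40 UTC on Oct 5.
Add 2 hours 40 minutes leg 1 → 10:20 UTC.
Add 7 hours and 20 minutes layover in Johannesburg → 17:40 UTC.
Add 11 hours 25 minutes leg 2 → 05:05 UTC (Oct 6).
Add 6 hours 35 minutes layover in Kiritimati → 11:40 UTC.
Add 9 hours and 4 minutes leg 3 → 20:44 UTC.
Ravensport is UTC−1:00, so local arrival = 20:44 − 1:00 = 19:44 on Oct 6.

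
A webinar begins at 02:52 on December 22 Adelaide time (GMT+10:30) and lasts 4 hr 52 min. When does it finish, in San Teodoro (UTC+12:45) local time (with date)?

Convert start to UTC: 02:52 − 10:30 = 16:22 UTC on Dec 21.
Add 4 hours 52 minutes duration → 21:14 UTC.
San Teodoro is UTC+12:45, so local end time = 21:14 + 12:45 = 09:59 on Dec 22.

09:59 on Dec 22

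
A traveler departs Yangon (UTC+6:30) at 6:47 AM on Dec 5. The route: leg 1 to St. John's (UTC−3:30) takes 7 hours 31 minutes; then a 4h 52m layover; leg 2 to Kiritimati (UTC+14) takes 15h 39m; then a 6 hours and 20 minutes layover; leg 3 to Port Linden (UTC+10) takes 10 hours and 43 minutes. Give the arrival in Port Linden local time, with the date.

7:22 AM on Dec 7

Convert departure to UTC: 6:47 AM − 6:30 = 12:17 AM UTC on Dec 5.
Add 7 hours and 31 minutes leg 1 → 7:48 AM UTC.
Add 4 hours and 52 minutes layover in St. John's → 12:40 PM UTC.
Add 15 hours 39 minutes leg 2 → 4:19 AM UTC (Dec 6).
Add 6 hours 20 minutes layover in Kiritimati → 10:39 AM UTC.
Add 10 hours 43 minutes leg 3 → 9:22 PM UTC.
Port Linden is UTC+10:00, so local arrival = 9:22 PM + 10:00 = 7:22 AM on Dec 7.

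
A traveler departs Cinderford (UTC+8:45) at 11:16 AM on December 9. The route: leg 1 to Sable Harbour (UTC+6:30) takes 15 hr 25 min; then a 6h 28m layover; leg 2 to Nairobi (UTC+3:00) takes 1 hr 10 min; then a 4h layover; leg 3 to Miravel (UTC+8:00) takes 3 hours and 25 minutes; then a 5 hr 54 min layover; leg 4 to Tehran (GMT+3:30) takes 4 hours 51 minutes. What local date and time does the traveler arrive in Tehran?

11:14 PM on December 10

Convert departure to UTC: 11:16 AM − 8:45 = 2:31 AM UTC on Dec 9.
Add 15 hours and 25 minutes leg 1 → 5:56 PM UTC.
Add 6 hours 28 minutes layover in Sable Harbour → 12:24 AM UTC (Dec 10).
Add 1 hour 10 minutes leg 2 → 1:34 AM UTC.
Add 4 hours layover in Nairobi → 5:34 AM UTC.
Add 3 hours and 25 minutes leg 3 → 8:59 AM UTC.
Add 5 hours and 54 minutes layover in Miravel → 2:53 PM UTC.
Add 4 hours 51 minutes leg 4 → 7:44 PM UTC.
Tehran is UTC+3:30, so local arrival = 7:44 PM + 3:30 = 11:14 PM on Dec 10.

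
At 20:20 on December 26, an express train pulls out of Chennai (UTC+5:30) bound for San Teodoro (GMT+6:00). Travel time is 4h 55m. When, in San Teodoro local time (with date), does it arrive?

San Teodoro is 0:30 ahead of Chennai.
After 4 hours 55 minutes it is 01:15 (Dec 27) in Chennai.
Shift by the zone difference: 01:15 + 0:30 = 01:45 on Dec 27 in San Teodoro.

01:45 on December 27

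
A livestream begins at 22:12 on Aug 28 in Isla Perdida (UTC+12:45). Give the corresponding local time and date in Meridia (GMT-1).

Meridia is 13:45 behind Isla Perdida.
Shift by the zone difference: 22:12 − 13:45 = 08:27 on Aug 28 in Meridia.

08:27 on August 28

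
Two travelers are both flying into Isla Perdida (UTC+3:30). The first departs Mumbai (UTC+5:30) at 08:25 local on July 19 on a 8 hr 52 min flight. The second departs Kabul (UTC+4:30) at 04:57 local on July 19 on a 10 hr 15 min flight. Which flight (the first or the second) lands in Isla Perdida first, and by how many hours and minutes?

Flight 1 in UTC: 08:25 − 5:30 = 02:55 on Jul 19.
+8 hours and 52 minutes → arrive 11:47 UTC on Jul 19.
Flight 2 in UTC: 04:57 − 4:30 = 00:27 on Jul 19.
+10 hours and 15 minutes → arrive 10:42 UTC on Jul 19.
Flight 2 lands earlier by 1 hour 5 minutes.

the second, by 1 hour 5 minutes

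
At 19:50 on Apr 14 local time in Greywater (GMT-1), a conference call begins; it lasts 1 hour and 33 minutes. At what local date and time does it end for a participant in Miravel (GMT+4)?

Convert start to UTC: 19:50 + 1:00 = 20:50 UTC on Apr 14.
Add 1 hour 33 minutes duration → 22:23 UTC.
Miravel is UTC+4:00, so local end time = 22:23 + 4:00 = 02:23 on Apr 15.

02:23 on Apr 15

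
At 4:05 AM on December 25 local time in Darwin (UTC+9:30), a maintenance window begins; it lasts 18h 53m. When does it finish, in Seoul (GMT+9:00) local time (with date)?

10:28 PM on December 25

Convert start to UTC: 4:05 AM − 9:30 = 6:35 PM UTC on Dec 24.
Add 18 hours and 53 minutes duration → 1:28 PM UTC (Dec 25).
Seoul is UTC+9:00, so local end time = 1:28 PM + 9:00 = 10:28 PM on Dec 25.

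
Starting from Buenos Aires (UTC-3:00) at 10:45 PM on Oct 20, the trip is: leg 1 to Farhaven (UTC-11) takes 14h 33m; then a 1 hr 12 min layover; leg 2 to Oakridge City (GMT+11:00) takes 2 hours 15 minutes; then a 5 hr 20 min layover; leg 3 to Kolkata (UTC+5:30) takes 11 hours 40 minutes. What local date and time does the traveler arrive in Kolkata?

Convert departure to UTC: 10:45 PM + 3:00 = 1:45 AM UTC on Oct 21.
Add 14 hours and 33 minutes leg 1 → 4:18 PM UTC.
Add 1 hour and 12 minutes layover in Farhaven → 5:30 PM UTC.
Add 2 hours 15 minutes leg 2 → 7:45 PM UTC.
Add 5 hours 20 minutes layover in Oakridge City → 1:05 AM UTC (Oct 22).
Add 11 hours 40 minutes leg 3 → 12:45 PM UTC.
Kolkata is UTC+5:30, so local arrival = 12:45 PM + 5:30 = 6:15 PM on Oct 22.

6:15 PM on October 22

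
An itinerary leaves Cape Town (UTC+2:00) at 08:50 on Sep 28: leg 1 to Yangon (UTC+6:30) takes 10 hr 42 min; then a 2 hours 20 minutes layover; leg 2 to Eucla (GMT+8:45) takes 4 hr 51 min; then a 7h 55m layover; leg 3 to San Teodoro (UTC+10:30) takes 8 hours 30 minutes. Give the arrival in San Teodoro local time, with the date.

Convert departure to UTC: 08:50 − 2:00 = 06:50 UTC on Sep 28.
Add 10 hours and 42 minutes leg 1 → 17:32 UTC.
Add 2 hours 20 minutes layover in Yangon → 19:52 UTC.
Add 4 hours 51 minutes leg 2 → 00:43 UTC (Sep 29).
Add 7 hours and 55 minutes layover in Eucla → 08:38 UTC.
Add 8 hours 30 minutes leg 3 → 17:08 UTC.
San Teodoro is UTC+10:30, so local arrival = 17:08 + 10:30 = 03:38 on Sep 30.

03:38 on September 30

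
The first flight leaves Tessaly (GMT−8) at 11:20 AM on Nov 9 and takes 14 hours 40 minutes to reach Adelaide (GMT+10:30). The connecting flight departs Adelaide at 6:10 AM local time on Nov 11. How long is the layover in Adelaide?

9 hours 40 minutes

Convert departure to UTC: 11:20 AM + 8:00 = 7:20 PM UTC on Nov 9.
Add 14 hours 40 minutes flight time → 10:00 AM UTC (Nov 10).
Adelaide is UTC+10:30, so local arrival = 10:00 AM + 10:30 = 8:30 PM on Nov 10.
Layover = 6:10 AM − 8:30 PM (+1 day) = 9 hours 40 minutes.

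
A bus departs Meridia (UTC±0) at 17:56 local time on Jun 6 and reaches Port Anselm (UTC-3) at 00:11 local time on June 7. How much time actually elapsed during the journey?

Departure is already UTC: 17:56 on Jun 6.
Arrival in UTC: 00:11 + 3:00 = 03:11 on Jun 7.
Elapsed = 03:11 − 17:56 (+1 day) = 9 hours 15 minutes.

9 hours 15 minutes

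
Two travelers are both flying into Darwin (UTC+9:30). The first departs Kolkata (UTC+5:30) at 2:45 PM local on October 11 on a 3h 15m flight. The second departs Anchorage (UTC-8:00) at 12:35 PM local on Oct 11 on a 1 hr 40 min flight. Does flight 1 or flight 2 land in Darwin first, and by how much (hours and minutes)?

the first, by 9 hours 45 minutes

Flight 1 in UTC: 2:45 PM − 5:30 = 9:15 AM on Oct 11.
+3 hours and 15 minutes → arrive 12:30 PM UTC on Oct 11.
Flight 2 in UTC: 12:35 PM + 8:00 = 8:35 PM on Oct 11.
+1 hour 40 minutes → arrive 10:15 PM UTC on Oct 11.
Flight 1 lands earlier by 9 hours 45 minutes.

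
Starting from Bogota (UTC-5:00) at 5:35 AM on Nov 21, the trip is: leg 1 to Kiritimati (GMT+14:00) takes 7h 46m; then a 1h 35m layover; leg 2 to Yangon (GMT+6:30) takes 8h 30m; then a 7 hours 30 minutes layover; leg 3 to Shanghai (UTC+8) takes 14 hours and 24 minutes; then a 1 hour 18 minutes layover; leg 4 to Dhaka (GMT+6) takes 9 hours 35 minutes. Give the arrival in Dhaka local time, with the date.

7:13 PM on Nov 23

Convert departure to UTC: 5:35 AM + 5:00 = 10:35 AM UTC on Nov 21.
Add 7 hours 46 minutes leg 1 → 6:21 PM UTC.
Add 1 hour 35 minutes layover in Kiritimati → 7:56 PM UTC.
Add 8 hours 30 minutes leg 2 → 4:26 AM UTC (Nov 22).
Add 7 hours and 30 minutes layover in Yangon → 11:56 AM UTC.
Add 14 hours 24 minutes leg 3 → 2:20 AM UTC (Nov 23).
Add 1 hour 18 minutes layover in Shanghai → 3:38 AM UTC.
Add 9 hours and 35 minutes leg 4 → 1:13 PM UTC.
Dhaka is UTC+6:00, so local arrival = 1:13 PM + 6:00 = 7:13 PM on Nov 23.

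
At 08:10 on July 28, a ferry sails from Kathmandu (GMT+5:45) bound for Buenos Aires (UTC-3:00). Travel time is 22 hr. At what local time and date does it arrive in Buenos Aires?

Convert departure to UTC: 08:10 − 5:45 = 02:25 UTC on Jul 28.
Add 22 hours travel time → 00:25 UTC (Jul 29).
Buenos Aires is UTC−3:00, so local arrival = 00:25 − 3:00 = 21:25 on Jul 28.

21:25 on July 28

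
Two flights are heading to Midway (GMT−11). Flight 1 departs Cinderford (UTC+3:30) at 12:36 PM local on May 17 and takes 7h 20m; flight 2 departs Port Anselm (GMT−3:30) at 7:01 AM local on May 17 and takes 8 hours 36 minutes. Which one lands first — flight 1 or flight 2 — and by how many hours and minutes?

Flight 1 in UTC: 12:36 PM − 3:30 = 9:06 AM on May 17.
+7 hours 20 minutes → arrive 4:26 PM UTC on May 17.
Flight 2 in UTC: 7:01 AM + 3:30 = 10:31 AM on May 17.
+8 hours 36 minutes → arrive 7:07 PM UTC on May 17.
Flight 1 lands earlier by 2 hours 41 minutes.

the first, by 2 hours 41 minutes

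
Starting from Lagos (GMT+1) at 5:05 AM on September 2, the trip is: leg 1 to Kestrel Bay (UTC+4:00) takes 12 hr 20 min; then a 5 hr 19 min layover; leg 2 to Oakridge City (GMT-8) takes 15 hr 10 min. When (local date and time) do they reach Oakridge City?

4:54 AM on September 3

Convert departure to UTC: 5:05 AM − 1:00 = 4:05 AM UTC on Sep 2.
Add 12 hours 20 minutes leg 1 → 4:25 PM UTC.
Add 5 hours 19 minutes layover in Kestrel Bay → 9:44 PM UTC.
Add 15 hours 10 minutes leg 2 → 12:54 PM UTC (Sep 3).
Oakridge City is UTC−8:00, so local arrival = 12:54 PM − 8:00 = 4:54 AM on Sep 3.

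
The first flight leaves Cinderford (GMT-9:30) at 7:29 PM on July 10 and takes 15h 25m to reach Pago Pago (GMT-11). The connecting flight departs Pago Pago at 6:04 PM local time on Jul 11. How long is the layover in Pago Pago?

8 hours 40 minutes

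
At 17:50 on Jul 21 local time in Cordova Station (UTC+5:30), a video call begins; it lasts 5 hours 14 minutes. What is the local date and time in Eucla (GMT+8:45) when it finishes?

Convert start to UTC: 17:50 − 5:30 = 12:20 UTC on Jul 21.
Add 5 hours and 14 minutes duration → 17:34 UTC.
Eucla is UTC+8:45, so local end time = 17:34 + 8:45 = 02:19 on Jul 22.

02:19 on July 22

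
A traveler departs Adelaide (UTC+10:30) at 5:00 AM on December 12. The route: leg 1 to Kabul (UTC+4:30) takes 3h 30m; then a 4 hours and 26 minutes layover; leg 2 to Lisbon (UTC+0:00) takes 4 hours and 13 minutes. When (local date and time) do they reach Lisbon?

Convert departure to UTC: 5:00 AM − 10:30 = 6:30 PM UTC on Dec 11.
Add 3 hours 30 minutes leg 1 → 10:00 PM UTC.
Add 4 hours 26 minutes layover in Kabul → 2:26 AM UTC (Dec 12).
Add 4 hours and 13 minutes leg 2 → 6:39 AM UTC.
Lisbon is UTC+0, so local arrival is the same: 6:39 AM on Dec 12.

6:39 AM on December 12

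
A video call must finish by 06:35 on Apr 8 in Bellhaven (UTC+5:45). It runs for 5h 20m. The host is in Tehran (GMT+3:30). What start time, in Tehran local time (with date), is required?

Target end time in UTC: 06:35 − 5:45 = 00:50 on Apr 8.
Subtract 5 hours 20 minutes → start 19:30 UTC on Apr 7.
Tehran is UTC+3:30: 19:30 + 3:30 = 23:00 on Apr 7.

23:00 on April 7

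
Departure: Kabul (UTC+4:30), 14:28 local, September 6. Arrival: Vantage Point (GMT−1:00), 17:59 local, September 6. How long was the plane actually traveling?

Vantage Point is 5:30 behind Kabul.
Clock-face elapsed time (ignoring zones) is 3 hours 31 minutes.
Actual elapsed = 3 hours 31 minutes + 5:30 = 9 hours 1 minute.

9 hours 1 minute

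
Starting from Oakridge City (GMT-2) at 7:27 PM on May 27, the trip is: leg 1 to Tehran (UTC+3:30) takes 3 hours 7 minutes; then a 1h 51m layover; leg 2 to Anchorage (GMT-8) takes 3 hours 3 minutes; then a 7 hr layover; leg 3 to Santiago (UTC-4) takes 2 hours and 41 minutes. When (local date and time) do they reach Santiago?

Convert departure to UTC: 7:27 PM + 2:00 = 9:27 PM UTC on May 27.
Add 3 hours and 7 minutes leg 1 → 12:34 AM UTC (May 28).
Add 1 hour and 51 minutes layover in Tehran → 2:25 AM UTC.
Add 3 hours and 3 minutes leg 2 → 5:28 AM UTC.
Add 7 hours layover in Anchorage → 12:28 PM UTC.
Add 2 hours and 41 minutes leg 3 → 3:09 PM UTC.
Santiago is UTC−4:00, so local arrival = 3:09 PM − 4:00 = 11:09 AM on May 28.

11:09 AM on May 28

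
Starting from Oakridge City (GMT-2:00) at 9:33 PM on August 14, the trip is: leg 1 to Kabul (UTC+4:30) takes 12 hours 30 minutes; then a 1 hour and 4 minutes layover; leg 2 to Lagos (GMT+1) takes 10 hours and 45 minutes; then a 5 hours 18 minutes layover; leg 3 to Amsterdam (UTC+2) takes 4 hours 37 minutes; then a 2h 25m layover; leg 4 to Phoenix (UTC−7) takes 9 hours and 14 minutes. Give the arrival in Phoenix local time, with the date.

Convert departure to UTC: 9:33 PM + 2:00 = 11:33 PM UTC on Aug 14.
Add 12 hours and 30 minutes leg 1 → 12:03 PM UTC (Aug 15).
Add 1 hour and 4 minutes layover in Kabul → 1:07 PM UTC.
Add 10 hours and 45 minutes leg 2 → 11:52 PM UTC.
Add 5 hours and 18 minutes layover in Lagos → 5:10 AM UTC (Aug 16).
Add 4 hours and 37 minutes leg 3 → 9:47 AM UTC.
Add 2 hours and 25 minutes layover in Amsterdam → 12:12 PM UTC.
Add 9 hours and 14 minutes leg 4 → 9:26 PM UTC.
Phoenix is UTC−7:00, so local arrival = 9:26 PM − 7:00 = 2:26 PM on Aug 16.

2:26 PM on August 16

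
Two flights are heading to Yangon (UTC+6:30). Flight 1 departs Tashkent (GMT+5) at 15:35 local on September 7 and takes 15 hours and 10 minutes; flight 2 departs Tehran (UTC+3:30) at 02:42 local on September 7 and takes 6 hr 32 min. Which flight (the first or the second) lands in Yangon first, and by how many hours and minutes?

the second, by 20 hours 1 minute

Flight 1 in UTC: 15:35 − 5:00 = 10:35 on Sep 7.
+15 hours 10 minutes → arrive 01:45 UTC on Sep 8.
Flight 2 in UTC: 02:42 − 3:30 = 23:12 on Sep 6.
+6 hours 32 minutes → arrive 05:44 UTC on Sep 7.
Flight 2 lands earlier by 20 hours 1 minute.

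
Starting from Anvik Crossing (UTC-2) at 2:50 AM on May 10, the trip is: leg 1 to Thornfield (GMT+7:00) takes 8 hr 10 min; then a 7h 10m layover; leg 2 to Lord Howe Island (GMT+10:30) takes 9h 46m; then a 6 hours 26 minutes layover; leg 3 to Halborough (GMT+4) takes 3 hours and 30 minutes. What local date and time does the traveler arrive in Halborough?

Convert departure to UTC: 2:50 AM + 2:00 = 4:50 AM UTC on May 10.
Add 8 hours 10 minutes leg 1 → 1:00 PM UTC.
Add 7 hours and 10 minutes layover in Thornfield → 8:10 PM UTC.
Add 9 hours and 46 minutes leg 2 → 5:56 AM UTC (May 11).
Add 6 hours and 26 minutes layover in Lord Howe Island → 12:22 PM UTC.
Add 3 hours and 30 minutes leg 3 → 3:52 PM UTC.
Halborough is UTC+4:00, so local arrival = 3:52 PM + 4:00 = 7:52 PM on May 11.

7:52 PM on May 11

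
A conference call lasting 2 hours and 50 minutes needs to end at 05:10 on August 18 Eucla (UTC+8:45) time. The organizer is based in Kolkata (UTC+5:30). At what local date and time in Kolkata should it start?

23:05 on Aug 17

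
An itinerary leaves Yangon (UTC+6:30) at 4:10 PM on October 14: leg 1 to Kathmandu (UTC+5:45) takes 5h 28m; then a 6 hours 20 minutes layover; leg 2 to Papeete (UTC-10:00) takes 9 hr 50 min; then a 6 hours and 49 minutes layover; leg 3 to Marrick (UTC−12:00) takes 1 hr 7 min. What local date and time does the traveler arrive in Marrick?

Convert departure to UTC: 4:10 PM − 6:30 = 9:40 AM UTC on Oct 14.
Add 5 hours and 28 minutes leg 1 → 3:08 PM UTC.
Add 6 hours and 20 minutes layover in Kathmandu → 9:28 PM UTC.
Add 9 hours and 50 minutes leg 2 → 7:18 AM UTC (Oct 15).
Add 6 hours 49 minutes layover in Papeete → 2:07 PM UTC.
Add 1 hour 7 minutes leg 3 → 3:14 PM UTC.
Marrick is UTC−12:00, so local arrival = 3:14 PM − 12:00 = 3:14 AM on Oct 15.

3:14 AM on October 15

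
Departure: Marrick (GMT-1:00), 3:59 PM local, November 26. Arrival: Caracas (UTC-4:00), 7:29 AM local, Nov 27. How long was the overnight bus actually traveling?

18 hours 30 minutes

Departure in UTC: 3:59 PM + 1:00 = 4:59 PM on Nov 26.
Arrival in UTC: 7:29 AM + 4:00 = 11:29 AM on Nov 27.
Elapsed = 11:29 AM − 4:59 PM (+1 day) = 18 hours 30 minutes.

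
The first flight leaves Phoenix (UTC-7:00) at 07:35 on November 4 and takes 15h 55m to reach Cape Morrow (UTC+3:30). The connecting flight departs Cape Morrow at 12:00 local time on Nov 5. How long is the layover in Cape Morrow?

2 hours

Convert departure to UTC: 07:35 + 7:00 = 14:35 UTC on Nov 4.
Add 15 hours 55 minutes flight time → 06:30 UTC (Nov 5).
Cape Morrow is UTC+3:30, so local arrival = 06:30 + 3:30 = 10:00 on Nov 5.
Layover = 12:00 − 10:00 = 2 hours.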